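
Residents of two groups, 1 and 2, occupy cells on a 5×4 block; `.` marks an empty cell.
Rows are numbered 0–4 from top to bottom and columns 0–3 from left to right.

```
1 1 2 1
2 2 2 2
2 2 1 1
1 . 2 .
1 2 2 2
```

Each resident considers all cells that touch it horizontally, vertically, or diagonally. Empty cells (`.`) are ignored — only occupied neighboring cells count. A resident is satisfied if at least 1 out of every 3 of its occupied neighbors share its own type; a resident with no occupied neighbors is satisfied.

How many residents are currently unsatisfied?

5

(0,0)1 1/3 ok
(0,1)1 1/5 unhappy
(0,2)2 3/5 ok
(0,3)1 0/3 unhappy
(1,0)2 3/5 ok
(1,1)2 5/8 ok
(1,2)2 4/8 ok
(1,3)2 2/5 ok
(2,0)2 3/4 ok
(2,1)2 5/7 ok
(2,2)1 1/6 unhappy
(2,3)1 1/4 unhappy
(3,0)1 1/4 unhappy
(3,2)2 4/6 ok
(4,0)1 1/2 ok
(4,1)2 2/4 ok
(4,2)2 3/3 ok
(4,3)2 2/2 ok
Unsatisfied: (0,1), (0,3), (2,2), (2,3), (3,0) — 5 in total.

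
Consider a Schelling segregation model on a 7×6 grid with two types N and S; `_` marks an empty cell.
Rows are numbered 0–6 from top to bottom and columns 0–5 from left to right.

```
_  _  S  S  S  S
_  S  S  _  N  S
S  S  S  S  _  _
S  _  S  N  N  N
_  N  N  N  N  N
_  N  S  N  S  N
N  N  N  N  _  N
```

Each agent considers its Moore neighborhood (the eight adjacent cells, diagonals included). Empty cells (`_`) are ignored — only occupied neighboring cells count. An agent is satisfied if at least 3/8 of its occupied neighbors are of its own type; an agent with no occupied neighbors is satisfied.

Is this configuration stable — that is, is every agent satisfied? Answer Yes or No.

(0,2)S 3/3 ok
(0,3)S 3/4 ok
(0,4)S 3/4 ok
(0,5)S 2/3 ok
(1,1)S 5/5 ok
(1,2)S 6/6 ok
(1,4)N 0/5 unhappy
(1,5)S 2/3 ok
(2,0)S 3/3 ok
(2,1)S 6/6 ok
(2,2)S 5/6 ok
(2,3)S 3/6 ok
(3,0)S 2/3 ok
(3,2)S 3/7 ok
(3,3)N 4/7 ok
(3,4)N 5/6 ok
(3,5)N 3/3 ok
(4,1)N 2/5 ok
(4,2)N 5/7 ok
(4,3)N 5/8 ok
(4,4)N 7/8 ok
(4,5)N 4/5 ok
(5,1)N 5/6 ok
(5,2)S 0/8 unhappy
(5,3)N 5/7 ok
(5,4)S 0/7 unhappy
(5,5)N 3/4 ok
(6,0)N 2/2 ok
(6,1)N 3/4 ok
(6,2)N 4/5 ok
(6,3)N 2/4 ok
(6,5)N 1/2 ok
For instance (1,4) has only 0/5 same-type neighbors, below 3/8.

No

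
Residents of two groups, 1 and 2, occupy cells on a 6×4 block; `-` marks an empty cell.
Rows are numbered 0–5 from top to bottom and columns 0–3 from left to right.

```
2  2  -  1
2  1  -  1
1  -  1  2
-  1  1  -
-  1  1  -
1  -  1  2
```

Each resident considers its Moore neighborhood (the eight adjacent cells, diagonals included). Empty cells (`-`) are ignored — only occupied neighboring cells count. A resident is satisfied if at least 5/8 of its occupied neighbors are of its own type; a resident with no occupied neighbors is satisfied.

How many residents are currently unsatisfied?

4

Row 0: (0,0)2 2/3 satisfied · (0,1)2 2/3 satisfied · (0,3)1 1/1 satisfied
Row 1: (1,0)2 2/4 not · (1,1)1 2/5 not · (1,3)1 2/3 satisfied
Row 2: (2,0)1 2/3 satisfied · (2,2)1 4/5 satisfied · (2,3)2 0/3 not
Row 3: (3,1)1 5/5 satisfied · (3,2)1 4/5 satisfied
Row 4: (4,1)1 5/5 satisfied · (4,2)1 4/5 satisfied
Row 5: (5,0)1 1/1 satisfied · (5,2)1 2/3 satisfied · (5,3)2 0/2 not
Unsatisfied: (1,0), (1,1), (2,3), (5,3) — 4 in total.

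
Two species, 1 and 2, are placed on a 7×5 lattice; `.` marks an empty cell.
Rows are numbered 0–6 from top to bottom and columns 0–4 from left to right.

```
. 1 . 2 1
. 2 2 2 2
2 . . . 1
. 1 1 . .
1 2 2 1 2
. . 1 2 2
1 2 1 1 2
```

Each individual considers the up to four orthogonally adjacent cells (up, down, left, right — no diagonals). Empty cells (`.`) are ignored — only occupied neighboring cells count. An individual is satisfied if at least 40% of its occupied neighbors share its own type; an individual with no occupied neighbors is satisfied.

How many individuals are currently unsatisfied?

Row 0: (0,1)1 0/1 not · (0,3)2 1/2 satisfied · (0,4)1 0/2 not
Row 1: (1,1)2 1/2 satisfied · (1,2)2 2/2 satisfied · (1,3)2 3/3 satisfied · (1,4)2 1/3 not
Row 2: (2,0)2 0/0 satisfied · (2,4)1 0/1 not
Row 3: (3,1)1 1/2 satisfied · (3,2)1 1/2 satisfied
Row 4: (4,0)1 0/1 not · (4,1)2 1/3 not · (4,2)2 1/4 not · (4,3)1 0/3 not · (4,4)2 1/2 satisfied
Row 5: (5,2)1 1/3 not · (5,3)2 1/4 not · (5,4)2 3/3 satisfied
Row 6: (6,0)1 0/1 not · (6,1)2 0/2 not · (6,2)1 2/3 satisfied · (6,3)1 1/3 not · (6,4)2 1/2 satisfied
Unsatisfied: (0,1), (0,4), (1,4), (2,4), (4,0), (4,1), (4,2), (4,3), (5,2), (5,3), (6,0), (6,1), (6,3) — 13 in total.

13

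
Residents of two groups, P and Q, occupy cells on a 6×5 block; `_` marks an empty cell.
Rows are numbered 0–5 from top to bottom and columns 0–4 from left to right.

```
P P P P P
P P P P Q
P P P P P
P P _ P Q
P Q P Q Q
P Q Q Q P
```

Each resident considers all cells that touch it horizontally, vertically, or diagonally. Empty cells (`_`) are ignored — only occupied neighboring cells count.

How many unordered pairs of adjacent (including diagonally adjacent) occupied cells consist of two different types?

Scan each occupied cell's neighbors to the right and below (and the two forward diagonals) so each pair is counted once.
Row 0: P(0,0)–P(0,1)= P(0,0)–P(1,0)= P(0,0)–P(1,1)= P(0,1)–P(0,2)= P(0,1)–P(1,1)= P(0,1)–P(1,2)= P(0,1)–P(1,0)= P(0,2)–P(0,3)= P(0,2)–P(1,2)= P(0,2)–P(1,3)= P(0,2)–P(1,1)= P(0,3)–P(0,4)= P(0,3)–P(1,3)= P(0,3)–Q(1,4)≠ P(0,3)–P(1,2)= P(0,4)–Q(1,4)≠ P(0,4)–P(1,3)=  → 2/17 unlike.
Row 1: P(1,0)–P(1,1)= P(1,0)–P(2,0)= P(1,0)–P(2,1)= P(1,1)–P(1,2)= P(1,1)–P(2,1)= P(1,1)–P(2,2)= P(1,1)–P(2,0)= P(1,2)–P(1,3)= P(1,2)–P(2,2)= P(1,2)–P(2,3)= P(1,2)–P(2,1)= P(1,3)–Q(1,4)≠ P(1,3)–P(2,3)= P(1,3)–P(2,4)= P(1,3)–P(2,2)= Q(1,4)–P(2,4)≠ Q(1,4)–P(2,3)≠  → 3/17 unlike.
Row 2: P(2,0)–P(2,1)= P(2,0)–P(3,0)= P(2,0)–P(3,1)= P(2,1)–P(2,2)= P(2,1)–P(3,1)= P(2,1)–P(3,0)= P(2,2)–P(2,3)= P(2,2)–P(3,3)= P(2,2)–P(3,1)= P(2,3)–P(2,4)= P(2,3)–P(3,3)= P(2,3)–Q(3,4)≠ P(2,4)–Q(3,4)≠ P(2,4)–P(3,3)=  → 2/14 unlike.
Row 3: P(3,0)–P(3,1)= P(3,0)–P(4,0)= P(3,0)–Q(4,1)≠ P(3,1)–Q(4,1)≠ P(3,1)–P(4,2)= P(3,1)–P(4,0)= P(3,3)–Q(3,4)≠ P(3,3)–Q(4,3)≠ P(3,3)–Q(4,4)≠ P(3,3)–P(4,2)= Q(3,4)–Q(4,4)= Q(3,4)–Q(4,3)=  → 5/12 unlike.
Row 4: P(4,0)–Q(4,1)≠ P(4,0)–P(5,0)= P(4,0)–Q(5,1)≠ Q(4,1)–P(4,2)≠ Q(4,1)–Q(5,1)= Q(4,1)–Q(5,2)= Q(4,1)–P(5,0)≠ P(4,2)–Q(4,3)≠ P(4,2)–Q(5,2)≠ P(4,2)–Q(5,3)≠ P(4,2)–Q(5,1)≠ Q(4,3)–Q(4,4)= Q(4,3)–Q(5,3)= Q(4,3)–P(5,4)≠ Q(4,3)–Q(5,2)= Q(4,4)–P(5,4)≠ Q(4,4)–Q(5,3)=  → 10/17 unlike.
Row 5: P(5,0)–Q(5,1)≠ Q(5,1)–Q(5,2)= Q(5,2)–Q(5,3)= Q(5,3)–P(5,4)≠  → 2/4 unlike.
Total adjacent occupied pairs: 81; unlike-type pairs: 24.

24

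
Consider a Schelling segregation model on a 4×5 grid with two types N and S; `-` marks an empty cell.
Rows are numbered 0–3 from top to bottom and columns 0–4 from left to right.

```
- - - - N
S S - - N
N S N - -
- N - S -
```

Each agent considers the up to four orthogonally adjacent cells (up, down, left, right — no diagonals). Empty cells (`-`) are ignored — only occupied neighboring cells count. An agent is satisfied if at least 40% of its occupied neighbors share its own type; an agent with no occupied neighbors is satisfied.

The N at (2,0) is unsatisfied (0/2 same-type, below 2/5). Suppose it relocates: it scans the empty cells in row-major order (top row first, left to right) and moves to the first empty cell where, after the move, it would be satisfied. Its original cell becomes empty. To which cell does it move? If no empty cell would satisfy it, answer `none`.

(0,2)

Vacating (2,0). Empty cells in order:
  (0,0): 0/1 same-type → still unsatisfied.
  (0,1): 0/1 same-type → still unsatisfied.
  (0,2): 0/0 same-type → satisfied — stop here.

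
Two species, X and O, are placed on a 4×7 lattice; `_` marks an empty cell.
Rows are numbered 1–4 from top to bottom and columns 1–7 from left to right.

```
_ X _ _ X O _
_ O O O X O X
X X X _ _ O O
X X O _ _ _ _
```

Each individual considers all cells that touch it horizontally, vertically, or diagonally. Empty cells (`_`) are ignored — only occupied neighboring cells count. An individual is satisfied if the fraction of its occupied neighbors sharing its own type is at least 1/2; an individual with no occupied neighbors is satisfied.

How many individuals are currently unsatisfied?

(1,2)X 0/2 ✗
(1,5)X 1/4 ✗
(1,6)O 1/4 ✗
(2,2)O 1/5 ✗
(2,3)O 2/5 ✗
(2,4)O 1/4 ✗
(2,5)X 1/5 ✗
(2,6)O 3/6 ✓
(2,7)X 0/4 ✗
(3,1)X 3/4 ✓
(3,2)X 4/7 ✓
(3,3)X 2/6 ✗
(3,6)O 2/4 ✓
(3,7)O 2/3 ✓
(4,1)X 3/3 ✓
(4,2)X 4/5 ✓
(4,3)O 0/3 ✗
Unsatisfied: (1,2), (1,5), (1,6), (2,2), (2,3), (2,4), (2,5), (2,7), (3,3), (4,3) — 10 in total.

10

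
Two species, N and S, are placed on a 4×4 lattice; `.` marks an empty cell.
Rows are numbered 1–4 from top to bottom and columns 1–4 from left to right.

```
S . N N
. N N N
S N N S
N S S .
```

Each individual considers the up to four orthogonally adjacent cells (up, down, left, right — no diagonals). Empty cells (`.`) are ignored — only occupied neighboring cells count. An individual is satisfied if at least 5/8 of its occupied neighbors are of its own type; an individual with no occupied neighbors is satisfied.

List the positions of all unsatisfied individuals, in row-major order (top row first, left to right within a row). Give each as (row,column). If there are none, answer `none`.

(1,1)S 0/0 satisfied
(1,3)N 2/2 satisfied
(1,4)N 2/2 satisfied
(2,2)N 2/2 satisfied
(2,3)N 4/4 satisfied
(2,4)N 2/3 satisfied
(3,1)S 0/2 not
(3,2)N 2/4 not
(3,3)N 2/4 not
(3,4)S 0/2 not
(4,1)N 0/2 not
(4,2)S 1/3 not
(4,3)S 1/2 not

(3,1), (3,2), (3,3), (3,4), (4,1), (4,2), (4,3)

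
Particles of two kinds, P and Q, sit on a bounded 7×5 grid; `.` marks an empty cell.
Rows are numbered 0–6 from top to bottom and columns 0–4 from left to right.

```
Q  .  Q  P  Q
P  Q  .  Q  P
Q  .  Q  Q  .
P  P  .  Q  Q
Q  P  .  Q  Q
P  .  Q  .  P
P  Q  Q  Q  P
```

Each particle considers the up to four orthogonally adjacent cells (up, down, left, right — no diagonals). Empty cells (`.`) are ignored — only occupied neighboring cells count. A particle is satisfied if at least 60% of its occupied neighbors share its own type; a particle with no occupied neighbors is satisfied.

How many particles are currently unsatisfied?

18

(0,0)Q 0/1 not
(0,2)Q 0/1 not
(0,3)P 0/3 not
(0,4)Q 0/2 not
(1,0)P 0/3 not
(1,1)Q 0/1 not
(1,3)Q 1/3 not
(1,4)P 0/2 not
(2,0)Q 0/2 not
(2,2)Q 1/1 satisfied
(2,3)Q 3/3 satisfied
(3,0)P 1/3 not
(3,1)P 2/2 satisfied
(3,3)Q 3/3 satisfied
(3,4)Q 2/2 satisfied
(4,0)Q 0/3 not
(4,1)P 1/2 not
(4,3)Q 2/2 satisfied
(4,4)Q 2/3 satisfied
(5,0)P 1/2 not
(5,2)Q 1/1 satisfied
(5,4)P 1/2 not
(6,0)P 1/2 not
(6,1)Q 1/2 not
(6,2)Q 3/3 satisfied
(6,3)Q 1/2 not
(6,4)P 1/2 not
Unsatisfied: (0,0), (0,2), (0,3), (0,4), (1,0), (1,1), (1,3), (1,4), (2,0), (3,0), (4,0), (4,1), (5,0), (5,4), (6,0), (6,1), (6,3), (6,4) — 18 in total.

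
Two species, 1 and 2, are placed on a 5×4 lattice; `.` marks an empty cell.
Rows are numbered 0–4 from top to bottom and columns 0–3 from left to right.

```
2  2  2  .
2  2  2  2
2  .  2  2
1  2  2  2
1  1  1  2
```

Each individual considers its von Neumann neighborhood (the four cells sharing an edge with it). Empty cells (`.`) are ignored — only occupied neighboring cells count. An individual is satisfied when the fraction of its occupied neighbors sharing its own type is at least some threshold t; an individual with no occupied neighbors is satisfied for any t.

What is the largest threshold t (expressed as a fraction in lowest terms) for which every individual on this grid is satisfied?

1/3

Row 0: (0,0)2 2/2 · (0,1)2 3/3 · (0,2)2 2/2
Row 1: (1,0)2 3/3 · (1,1)2 3/3 · (1,2)2 4/4 · (1,3)2 2/2
Row 2: (2,0)2 1/2 · (2,2)2 3/3 · (2,3)2 3/3
Row 3: (3,0)1 1/3 · (3,1)2 1/3 · (3,2)2 3/4 · (3,3)2 3/3
Row 4: (4,0)1 2/2 · (4,1)1 2/3 · (4,2)1 1/3 · (4,3)2 1/2
The smallest same-type fraction is 1/3 at (3,0), which reduces to 1/3. Any threshold above that leaves this individual unsatisfied.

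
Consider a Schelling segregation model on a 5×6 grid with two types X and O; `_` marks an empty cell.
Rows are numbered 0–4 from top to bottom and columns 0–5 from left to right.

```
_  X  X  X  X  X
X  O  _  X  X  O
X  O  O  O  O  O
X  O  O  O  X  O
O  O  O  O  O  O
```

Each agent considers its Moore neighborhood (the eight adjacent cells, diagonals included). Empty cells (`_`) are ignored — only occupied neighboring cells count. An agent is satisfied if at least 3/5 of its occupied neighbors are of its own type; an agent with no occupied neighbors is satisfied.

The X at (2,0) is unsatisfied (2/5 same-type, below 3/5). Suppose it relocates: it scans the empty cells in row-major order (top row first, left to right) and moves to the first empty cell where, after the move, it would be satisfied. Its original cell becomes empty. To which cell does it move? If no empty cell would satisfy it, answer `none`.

Vacating (2,0). Empty cells in order:
  (0,0): 2/3 same-type → satisfied — stop here.

(0,0)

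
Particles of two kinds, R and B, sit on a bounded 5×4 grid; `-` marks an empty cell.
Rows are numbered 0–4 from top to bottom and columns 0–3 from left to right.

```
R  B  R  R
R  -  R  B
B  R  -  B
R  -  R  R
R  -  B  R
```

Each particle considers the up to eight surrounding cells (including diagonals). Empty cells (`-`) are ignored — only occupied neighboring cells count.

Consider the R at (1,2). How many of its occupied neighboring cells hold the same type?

Occupied neighbors of (1,2): (0,1)=B, (0,2)=R, (0,3)=R, (1,3)=B, (2,1)=R, (2,3)=B.
Same type (R): 3 of 6.

3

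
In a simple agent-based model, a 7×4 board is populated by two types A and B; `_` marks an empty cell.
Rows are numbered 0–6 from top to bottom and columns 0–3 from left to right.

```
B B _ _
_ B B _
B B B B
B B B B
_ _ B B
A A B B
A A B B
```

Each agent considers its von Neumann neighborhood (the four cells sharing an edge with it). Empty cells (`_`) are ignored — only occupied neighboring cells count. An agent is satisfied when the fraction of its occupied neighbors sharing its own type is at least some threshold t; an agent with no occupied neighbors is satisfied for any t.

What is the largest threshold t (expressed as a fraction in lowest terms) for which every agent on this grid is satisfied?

Row 0: (0,0)B 1/1 · (0,1)B 2/2
Row 1: (1,1)B 3/3 · (1,2)B 2/2
Row 2: (2,0)B 2/2 · (2,1)B 4/4 · (2,2)B 4/4 · (2,3)B 2/2
Row 3: (3,0)B 2/2 · (3,1)B 3/3 · (3,2)B 4/4 · (3,3)B 3/3
Row 4: (4,2)B 3/3 · (4,3)B 3/3
Row 5: (5,0)A 2/2 · (5,1)A 2/3 · (5,2)B 3/4 · (5,3)B 3/3
Row 6: (6,0)A 2/2 · (6,1)A 2/3 · (6,2)B 2/3 · (6,3)B 2/2
The smallest same-type fraction is 2/3 at (5,1), which reduces to 2/3. Any threshold above that leaves this agent unsatisfied.

2/3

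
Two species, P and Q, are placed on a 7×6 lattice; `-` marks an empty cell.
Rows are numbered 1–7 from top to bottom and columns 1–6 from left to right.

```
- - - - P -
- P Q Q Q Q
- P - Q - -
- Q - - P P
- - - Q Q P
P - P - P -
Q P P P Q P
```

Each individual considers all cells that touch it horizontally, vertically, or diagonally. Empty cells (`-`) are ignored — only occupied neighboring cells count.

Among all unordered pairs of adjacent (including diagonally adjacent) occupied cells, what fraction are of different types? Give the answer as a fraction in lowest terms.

19/39

Scan each occupied cell's neighbors to the right and below (and the two forward diagonals) so each pair is counted once.
From row 1: 3 unlike of 3 pairs (running 3/3).
From row 2: 2 unlike of 9 pairs (running 5/12).
From row 3: 2 unlike of 2 pairs (running 7/14).
From row 4: 3 unlike of 6 pairs (running 10/20).
From row 5: 4 unlike of 6 pairs (running 14/26).
From row 6: 2 unlike of 8 pairs (running 16/34).
From row 7: 3 unlike of 5 pairs (running 19/39).
Total adjacent occupied pairs: 39; unlike-type pairs: 19.
19/39 is already in lowest terms.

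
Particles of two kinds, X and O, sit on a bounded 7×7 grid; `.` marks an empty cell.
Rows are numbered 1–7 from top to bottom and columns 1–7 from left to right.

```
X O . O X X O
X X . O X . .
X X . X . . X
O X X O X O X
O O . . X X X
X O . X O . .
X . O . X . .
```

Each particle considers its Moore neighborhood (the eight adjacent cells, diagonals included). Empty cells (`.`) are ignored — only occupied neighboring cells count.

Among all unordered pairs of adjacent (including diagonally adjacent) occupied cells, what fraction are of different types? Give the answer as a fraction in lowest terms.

34/69

Scan each occupied cell's neighbors to the right and below (and the two forward diagonals) so each pair is counted once.
From row 1: 7 unlike of 13 pairs (running 7/13).
From row 2: 2 unlike of 8 pairs (running 9/21).
From row 3: 4 unlike of 11 pairs (running 13/32).
From row 4: 12 unlike of 19 pairs (running 25/51).
From row 5: 4 unlike of 10 pairs (running 29/61).
From row 6: 5 unlike of 8 pairs (running 34/69).
Total adjacent occupied pairs: 69; unlike-type pairs: 34.
34/69 is already in lowest terms.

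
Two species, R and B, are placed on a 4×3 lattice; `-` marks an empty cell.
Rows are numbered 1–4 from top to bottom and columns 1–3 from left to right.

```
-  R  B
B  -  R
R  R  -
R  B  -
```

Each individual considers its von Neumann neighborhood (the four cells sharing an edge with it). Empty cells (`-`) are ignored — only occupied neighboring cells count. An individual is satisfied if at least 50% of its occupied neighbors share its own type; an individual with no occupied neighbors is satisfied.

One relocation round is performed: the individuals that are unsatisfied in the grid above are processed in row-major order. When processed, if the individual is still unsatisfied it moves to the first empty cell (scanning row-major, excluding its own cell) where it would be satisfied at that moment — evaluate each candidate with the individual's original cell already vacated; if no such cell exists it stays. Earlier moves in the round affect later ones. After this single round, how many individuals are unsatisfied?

Initially unsatisfied (in order): (1,2), (1,3), (2,1), (2,3), (4,2).
  (1,2) → (2,2).
  (1,3) → (1,1).
  (2,1) → (1,2).
  (2,3): now satisfied by earlier moves; stays.
  (4,2) → (1,3).
Resulting grid:
B B B
- R R
R R -
R - -
All satisfied now.

0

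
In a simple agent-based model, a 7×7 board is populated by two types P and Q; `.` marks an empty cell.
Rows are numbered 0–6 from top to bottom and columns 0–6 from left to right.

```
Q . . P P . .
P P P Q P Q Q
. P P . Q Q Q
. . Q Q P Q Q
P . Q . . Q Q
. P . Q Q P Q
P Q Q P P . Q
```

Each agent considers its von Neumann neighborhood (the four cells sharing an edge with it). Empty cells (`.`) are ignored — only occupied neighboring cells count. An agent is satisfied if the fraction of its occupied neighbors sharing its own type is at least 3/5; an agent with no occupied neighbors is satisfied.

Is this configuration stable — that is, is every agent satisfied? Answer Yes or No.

Row 0: (0,0)Q 0/1 unhappy · (0,3)P 1/2 unhappy · (0,4)P 2/2 ok
Row 1: (1,0)P 1/2 unhappy · (1,1)P 3/3 ok · (1,2)P 2/3 ok · (1,3)Q 0/3 unhappy · (1,4)P 1/4 unhappy · (1,5)Q 2/3 ok · (1,6)Q 2/2 ok
Row 2: (2,1)P 2/2 ok · (2,2)P 2/3 ok · (2,4)Q 1/3 unhappy · (2,5)Q 4/4 ok · (2,6)Q 3/3 ok
Row 3: (3,2)Q 2/3 ok · (3,3)Q 1/2 unhappy · (3,4)P 0/3 unhappy · (3,5)Q 3/4 ok · (3,6)Q 3/3 ok
Row 4: (4,0)P 0/0 ok · (4,2)Q 1/1 ok · (4,5)Q 2/3 ok · (4,6)Q 3/3 ok
Row 5: (5,1)P 0/1 unhappy · (5,3)Q 1/2 unhappy · (5,4)Q 1/3 unhappy · (5,5)P 0/3 unhappy · (5,6)Q 2/3 ok
Row 6: (6,0)P 0/1 unhappy · (6,1)Q 1/3 unhappy · (6,2)Q 1/2 unhappy · (6,3)P 1/3 unhappy · (6,4)P 1/2 unhappy · (6,6)Q 1/1 ok
For instance (0,0) has only 0/1 same-type neighbors, below 3/5.

No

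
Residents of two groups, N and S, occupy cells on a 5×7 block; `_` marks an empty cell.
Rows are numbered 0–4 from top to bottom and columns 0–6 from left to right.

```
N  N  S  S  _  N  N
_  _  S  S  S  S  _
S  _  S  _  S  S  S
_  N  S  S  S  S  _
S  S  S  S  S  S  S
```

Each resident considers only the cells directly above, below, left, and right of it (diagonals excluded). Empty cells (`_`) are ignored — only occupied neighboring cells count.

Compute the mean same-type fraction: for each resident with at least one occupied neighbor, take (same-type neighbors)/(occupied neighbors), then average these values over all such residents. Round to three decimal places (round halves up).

0.875

Row 0: (0,0)N 1/1 · (0,1)N 1/2 · (0,2)S 2/3 · (0,3)S 2/2 · (0,5)N 1/2 · (0,6)N 1/1
Row 1: (1,2)S 3/3 · (1,3)S 3/3 · (1,4)S 3/3 · (1,5)S 2/3
Row 2: (2,0)S — no occupied neighbors · (2,2)S 2/2 · (2,4)S 3/3 · (2,5)S 4/4 · (2,6)S 1/1
Row 3: (3,1)N 0/2 · (3,2)S 3/4 · (3,3)S 3/3 · (3,4)S 4/4 · (3,5)S 3/3
Row 4: (4,0)S 1/1 · (4,1)S 2/3 · (4,2)S 3/3 · (4,3)S 3/3 · (4,4)S 3/3 · (4,5)S 3/3 · (4,6)S 1/1
Sum over 26 residents: 1/1 + 1/2 + 2/3 + 2/2 + 1/2 + 1/1 + 3/3 + 3/3 + 3/3 + 2/3 + 2/2 + 3/3 + 4/4 + 1/1 + 0/2 + 3/4 + 3/3 + 4/4 + 3/3 + 1/1 + 2/3 + 3/3 + 3/3 + 3/3 + 3/3 + 1/1 = 91/4; mean = 91/4 ÷ 26 = 7/8 = 0.875 → 0.875.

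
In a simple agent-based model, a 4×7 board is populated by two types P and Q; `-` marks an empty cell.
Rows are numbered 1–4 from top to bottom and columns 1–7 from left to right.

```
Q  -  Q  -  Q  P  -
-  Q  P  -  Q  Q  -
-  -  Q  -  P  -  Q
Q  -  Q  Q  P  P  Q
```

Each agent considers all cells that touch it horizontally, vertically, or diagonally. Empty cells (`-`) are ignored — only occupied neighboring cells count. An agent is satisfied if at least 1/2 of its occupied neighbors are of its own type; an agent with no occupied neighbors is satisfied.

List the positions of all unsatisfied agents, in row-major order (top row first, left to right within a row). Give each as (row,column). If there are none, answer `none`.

Row 1: (1,1)Q 1/1 satisfied · (1,3)Q 1/2 satisfied · (1,5)Q 2/3 satisfied · (1,6)P 0/3 not
Row 2: (2,2)Q 3/4 satisfied · (2,3)P 0/3 not · (2,5)Q 2/4 satisfied · (2,6)Q 3/5 satisfied
Row 3: (3,3)Q 3/4 satisfied · (3,5)P 2/5 not · (3,7)Q 2/3 satisfied
Row 4: (4,1)Q 0/0 satisfied · (4,3)Q 2/2 satisfied · (4,4)Q 2/4 satisfied · (4,5)P 2/3 satisfied · (4,6)P 2/4 satisfied · (4,7)Q 1/2 satisfied

(1,6), (2,3), (3,5)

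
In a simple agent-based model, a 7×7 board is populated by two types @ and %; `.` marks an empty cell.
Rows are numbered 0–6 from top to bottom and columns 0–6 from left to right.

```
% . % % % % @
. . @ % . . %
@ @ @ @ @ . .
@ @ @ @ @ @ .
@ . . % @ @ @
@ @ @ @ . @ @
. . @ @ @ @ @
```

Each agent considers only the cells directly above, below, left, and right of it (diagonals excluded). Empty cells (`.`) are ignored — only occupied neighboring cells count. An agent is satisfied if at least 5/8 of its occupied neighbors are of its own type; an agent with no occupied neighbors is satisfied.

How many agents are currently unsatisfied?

Row 0: (0,0)% 0/0 satisfied · (0,2)% 1/2 not · (0,3)% 3/3 satisfied · (0,4)% 2/2 satisfied · (0,5)% 1/2 not · (0,6)@ 0/2 not
Row 1: (1,2)@ 1/3 not · (1,3)% 1/3 not · (1,6)% 0/1 not
Row 2: (2,0)@ 2/2 satisfied · (2,1)@ 3/3 satisfied · (2,2)@ 4/4 satisfied · (2,3)@ 3/4 satisfied · (2,4)@ 2/2 satisfied
Row 3: (3,0)@ 3/3 satisfied · (3,1)@ 3/3 satisfied · (3,2)@ 3/3 satisfied · (3,3)@ 3/4 satisfied · (3,4)@ 4/4 satisfied · (3,5)@ 2/2 satisfied
Row 4: (4,0)@ 2/2 satisfied · (4,3)% 0/3 not · (4,4)@ 2/3 satisfied · (4,5)@ 4/4 satisfied · (4,6)@ 2/2 satisfied
Row 5: (5,0)@ 2/2 satisfied · (5,1)@ 2/2 satisfied · (5,2)@ 3/3 satisfied · (5,3)@ 2/3 satisfied · (5,5)@ 3/3 satisfied · (5,6)@ 3/3 satisfied
Row 6: (6,2)@ 2/2 satisfied · (6,3)@ 3/3 satisfied · (6,4)@ 2/2 satisfied · (6,5)@ 3/3 satisfied · (6,6)@ 2/2 satisfied
Unsatisfied: (0,2), (0,5), (0,6), (1,2), (1,3), (1,6), (4,3) — 7 in total.

7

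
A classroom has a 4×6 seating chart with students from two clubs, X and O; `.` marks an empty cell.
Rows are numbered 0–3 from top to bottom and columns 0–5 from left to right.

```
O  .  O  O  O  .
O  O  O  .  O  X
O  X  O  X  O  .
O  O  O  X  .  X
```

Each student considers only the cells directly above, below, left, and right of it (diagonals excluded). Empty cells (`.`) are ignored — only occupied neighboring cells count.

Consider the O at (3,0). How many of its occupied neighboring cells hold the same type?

Occupied neighbors of (3,0): (2,0)=O, (3,1)=O.
Same type (O): 2 of 2.

2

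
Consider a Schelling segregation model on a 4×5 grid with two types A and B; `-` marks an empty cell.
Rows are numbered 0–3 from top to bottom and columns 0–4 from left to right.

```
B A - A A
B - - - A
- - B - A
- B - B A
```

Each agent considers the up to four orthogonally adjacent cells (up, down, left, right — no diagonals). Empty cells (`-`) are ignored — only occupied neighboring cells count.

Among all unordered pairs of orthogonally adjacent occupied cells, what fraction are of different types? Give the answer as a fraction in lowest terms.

Scan each occupied cell's neighbors to the right and below so each pair is counted once.
Row 0: B(0,0)–A(0,1)≠ B(0,0)–B(1,0)= A(0,3)–A(0,4)= A(0,4)–A(1,4)=  → 1/4 unlike.
Row 1: A(1,4)–A(2,4)=  → 0/1 unlike.
Row 2: A(2,4)–A(3,4)=  → 0/1 unlike.
Row 3: B(3,3)–A(3,4)≠  → 1/1 unlike.
Total adjacent occupied pairs: 7; unlike-type pairs: 2.
2/7 is already in lowest terms.

2/7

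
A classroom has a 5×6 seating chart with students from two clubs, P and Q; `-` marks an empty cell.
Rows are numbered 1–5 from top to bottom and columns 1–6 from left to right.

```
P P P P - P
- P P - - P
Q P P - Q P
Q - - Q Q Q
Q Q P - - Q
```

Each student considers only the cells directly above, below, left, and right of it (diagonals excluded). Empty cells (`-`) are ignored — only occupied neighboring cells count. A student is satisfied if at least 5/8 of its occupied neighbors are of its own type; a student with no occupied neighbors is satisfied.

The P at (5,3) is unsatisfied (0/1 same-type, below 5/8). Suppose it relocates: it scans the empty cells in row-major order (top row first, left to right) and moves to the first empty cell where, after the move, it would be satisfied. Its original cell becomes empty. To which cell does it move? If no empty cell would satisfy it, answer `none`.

Vacating (5,3). Empty cells in order:
  (1,5): 2/2 same-type → satisfied — stop here.

(1,5)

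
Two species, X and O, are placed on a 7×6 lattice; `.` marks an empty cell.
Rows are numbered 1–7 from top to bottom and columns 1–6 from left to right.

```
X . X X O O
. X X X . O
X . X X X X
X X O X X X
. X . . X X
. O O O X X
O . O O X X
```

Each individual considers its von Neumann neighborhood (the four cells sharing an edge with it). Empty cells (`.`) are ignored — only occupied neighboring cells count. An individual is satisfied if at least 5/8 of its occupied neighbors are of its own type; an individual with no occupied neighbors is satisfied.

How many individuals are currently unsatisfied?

5

Row 1: (1,1)X 0/0 satisfied · (1,3)X 2/2 satisfied · (1,4)X 2/3 satisfied · (1,5)O 1/2 not · (1,6)O 2/2 satisfied
Row 2: (2,2)X 1/1 satisfied · (2,3)X 4/4 satisfied · (2,4)X 3/3 satisfied · (2,6)O 1/2 not
Row 3: (3,1)X 1/1 satisfied · (3,3)X 2/3 satisfied · (3,4)X 4/4 satisfied · (3,5)X 3/3 satisfied · (3,6)X 2/3 satisfied
Row 4: (4,1)X 2/2 satisfied · (4,2)X 2/3 satisfied · (4,3)O 0/3 not · (4,4)X 2/3 satisfied · (4,5)X 4/4 satisfied · (4,6)X 3/3 satisfied
Row 5: (5,2)X 1/2 not · (5,5)X 3/3 satisfied · (5,6)X 3/3 satisfied
Row 6: (6,2)O 1/2 not · (6,3)O 3/3 satisfied · (6,4)O 2/3 satisfied · (6,5)X 3/4 satisfied · (6,6)X 3/3 satisfied
Row 7: (7,1)O 0/0 satisfied · (7,3)O 2/2 satisfied · (7,4)O 2/3 satisfied · (7,5)X 2/3 satisfied · (7,6)X 2/2 satisfied
Unsatisfied: (1,5), (2,6), (4,3), (5,2), (6,2) — 5 in total.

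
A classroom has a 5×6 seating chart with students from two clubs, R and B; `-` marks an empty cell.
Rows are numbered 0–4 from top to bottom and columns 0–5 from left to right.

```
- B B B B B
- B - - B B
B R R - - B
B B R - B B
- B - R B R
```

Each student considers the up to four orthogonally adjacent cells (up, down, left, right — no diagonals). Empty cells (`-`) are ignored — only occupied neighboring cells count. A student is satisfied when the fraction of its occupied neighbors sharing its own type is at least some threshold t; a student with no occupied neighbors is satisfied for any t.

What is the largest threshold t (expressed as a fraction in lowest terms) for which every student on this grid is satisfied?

Row 0: (0,1)B 2/2 · (0,2)B 2/2 · (0,3)B 2/2 · (0,4)B 3/3 · (0,5)B 2/2
Row 1: (1,1)B 1/2 · (1,4)B 2/2 · (1,5)B 3/3
Row 2: (2,0)B 1/2 · (2,1)R 1/4 · (2,2)R 2/2 · (2,5)B 2/2
Row 3: (3,0)B 2/2 · (3,1)B 2/4 · (3,2)R 1/2 · (3,4)B 2/2 · (3,5)B 2/3
Row 4: (4,1)B 1/1 · (4,3)R 0/1 · (4,4)B 1/3 · (4,5)R 0/2
The smallest same-type fraction is 0/1 at (4,3), which reduces to 0/1. Any threshold above that leaves this student unsatisfied.

0/1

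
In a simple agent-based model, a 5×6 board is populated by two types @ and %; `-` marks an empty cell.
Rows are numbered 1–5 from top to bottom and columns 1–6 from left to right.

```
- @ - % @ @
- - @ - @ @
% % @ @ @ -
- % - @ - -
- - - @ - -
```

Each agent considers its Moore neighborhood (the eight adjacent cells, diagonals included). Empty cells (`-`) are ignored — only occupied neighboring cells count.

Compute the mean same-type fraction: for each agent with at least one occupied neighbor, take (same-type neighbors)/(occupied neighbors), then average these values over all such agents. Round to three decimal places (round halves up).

0.797

(1,2)@ 1/1
(1,4)% 0/3
(1,5)@ 3/4
(1,6)@ 3/3
(2,3)@ 3/5
(2,5)@ 5/6
(2,6)@ 4/4
(3,1)% 2/2
(3,2)% 2/4
(3,3)@ 3/5
(3,4)@ 5/5
(3,5)@ 4/4
(4,2)% 2/3
(4,4)@ 4/4
(5,4)@ 1/1
Sum over 15 agents: 1/1 + 0/3 + 3/4 + 3/3 + 3/5 + 5/6 + 4/4 + 2/2 + 2/4 + 3/5 + 5/5 + 4/4 + 2/3 + 4/4 + 1/1 = 239/20; mean = 239/20 ÷ 15 = 239/300 = 0.796666… → 0.797.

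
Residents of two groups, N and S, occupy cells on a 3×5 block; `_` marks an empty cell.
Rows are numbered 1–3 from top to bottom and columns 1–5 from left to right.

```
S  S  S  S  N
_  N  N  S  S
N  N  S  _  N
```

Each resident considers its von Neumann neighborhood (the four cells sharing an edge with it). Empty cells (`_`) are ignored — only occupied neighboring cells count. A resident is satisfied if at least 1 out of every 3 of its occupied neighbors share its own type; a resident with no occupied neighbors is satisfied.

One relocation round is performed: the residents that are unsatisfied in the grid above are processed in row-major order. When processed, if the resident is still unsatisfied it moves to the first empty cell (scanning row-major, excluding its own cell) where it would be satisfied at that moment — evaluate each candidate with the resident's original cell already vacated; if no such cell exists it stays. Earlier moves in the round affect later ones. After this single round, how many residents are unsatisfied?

0

Initially unsatisfied (in order): (1,5), (2,3), (3,3), (3,5).
  (1,5) → (2,1).
  (2,3) → (3,4).
  (3,3) → (1,5).
  (3,5): now satisfied by earlier moves; stays.
Resulting grid:
S S S S S
N N _ S S
N N _ N N
All satisfied now.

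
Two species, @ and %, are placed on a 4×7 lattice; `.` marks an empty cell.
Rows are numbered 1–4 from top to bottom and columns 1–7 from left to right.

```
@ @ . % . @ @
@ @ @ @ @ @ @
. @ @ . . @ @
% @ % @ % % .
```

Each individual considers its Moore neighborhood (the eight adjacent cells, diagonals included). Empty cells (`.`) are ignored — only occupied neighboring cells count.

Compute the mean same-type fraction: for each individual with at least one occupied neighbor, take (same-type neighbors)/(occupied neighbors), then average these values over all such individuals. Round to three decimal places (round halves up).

0.676

Row 1: (1,1)@ 3/3 · (1,2)@ 4/4 · (1,4)% 0/3 · (1,6)@ 4/4 · (1,7)@ 3/3
Row 2: (2,1)@ 4/4 · (2,2)@ 6/6 · (2,3)@ 5/6 · (2,4)@ 3/4 · (2,5)@ 4/5 · (2,6)@ 6/6 · (2,7)@ 5/5
Row 3: (3,2)@ 5/7 · (3,3)@ 6/7 · (3,6)@ 4/6 · (3,7)@ 3/4
Row 4: (4,1)% 0/2 · (4,2)@ 2/4 · (4,3)% 0/4 · (4,4)@ 1/3 · (4,5)% 1/3 · (4,6)% 1/3
Sum over 22 individuals: 3/3 + 4/4 + 0/3 + 4/4 + 3/3 + 4/4 + 6/6 + 5/6 + 3/4 + 4/5 + 6/6 + 5/5 + 5/7 + 6/7 + 4/6 + 3/4 + 0/2 + 2/4 + 0/4 + 1/3 + 1/3 + 1/3 = 1041/70; mean = 1041/70 ÷ 22 = 1041/1540 = 0.675974… → 0.676.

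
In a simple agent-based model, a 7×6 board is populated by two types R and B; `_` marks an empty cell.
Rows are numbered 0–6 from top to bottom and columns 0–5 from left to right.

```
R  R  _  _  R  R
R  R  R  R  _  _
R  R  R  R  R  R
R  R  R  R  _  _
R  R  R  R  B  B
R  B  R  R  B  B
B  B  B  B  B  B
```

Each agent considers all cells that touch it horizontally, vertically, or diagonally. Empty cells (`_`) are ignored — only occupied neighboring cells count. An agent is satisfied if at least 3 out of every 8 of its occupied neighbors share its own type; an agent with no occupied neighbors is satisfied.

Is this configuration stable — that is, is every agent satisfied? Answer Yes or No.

(0,0)R 3/3 ok
(0,1)R 4/4 ok
(0,4)R 2/2 ok
(0,5)R 1/1 ok
(1,0)R 5/5 ok
(1,1)R 7/7 ok
(1,2)R 6/6 ok
(1,3)R 5/5 ok
(2,0)R 5/5 ok
(2,1)R 8/8 ok
(2,2)R 8/8 ok
(2,3)R 6/6 ok
(2,4)R 4/4 ok
(2,5)R 1/1 ok
(3,0)R 5/5 ok
(3,1)R 8/8 ok
(3,2)R 8/8 ok
(3,3)R 6/7 ok
(4,0)R 4/5 ok
(4,1)R 7/8 ok
(4,2)R 7/8 ok
(4,3)R 5/7 ok
(4,4)B 3/6 ok
(4,5)B 3/3 ok
(5,0)R 2/5 ok
(5,1)B 3/8 ok
(5,2)R 4/8 ok
(5,3)R 3/8 ok
(5,4)B 6/8 ok
(5,5)B 5/5 ok
(6,0)B 2/3 ok
(6,1)B 3/5 ok
(6,2)B 3/5 ok
(6,3)B 3/5 ok
(6,4)B 4/5 ok
(6,5)B 3/3 ok
All meet the threshold, so the configuration is stable.

Yes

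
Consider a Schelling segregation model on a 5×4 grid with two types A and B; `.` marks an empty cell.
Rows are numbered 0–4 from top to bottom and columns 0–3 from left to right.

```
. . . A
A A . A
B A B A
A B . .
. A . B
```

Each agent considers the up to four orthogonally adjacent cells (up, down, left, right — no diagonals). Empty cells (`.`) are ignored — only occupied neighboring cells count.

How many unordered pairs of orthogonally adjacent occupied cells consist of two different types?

Scan each occupied cell's neighbors to the right and below so each pair is counted once.
Row 0: A(0,3)–A(1,3)=  → 0/1 unlike.
Row 1: A(1,0)–A(1,1)= A(1,0)–B(2,0)≠ A(1,1)–A(2,1)= A(1,3)–A(2,3)=  → 1/4 unlike.
Row 2: B(2,0)–A(2,1)≠ B(2,0)–A(3,0)≠ A(2,1)–B(2,2)≠ A(2,1)–B(3,1)≠ B(2,2)–A(2,3)≠  → 5/5 unlike.
Row 3: A(3,0)–B(3,1)≠ B(3,1)–A(4,1)≠  → 2/2 unlike.
Total adjacent occupied pairs: 12; unlike-type pairs: 8.

8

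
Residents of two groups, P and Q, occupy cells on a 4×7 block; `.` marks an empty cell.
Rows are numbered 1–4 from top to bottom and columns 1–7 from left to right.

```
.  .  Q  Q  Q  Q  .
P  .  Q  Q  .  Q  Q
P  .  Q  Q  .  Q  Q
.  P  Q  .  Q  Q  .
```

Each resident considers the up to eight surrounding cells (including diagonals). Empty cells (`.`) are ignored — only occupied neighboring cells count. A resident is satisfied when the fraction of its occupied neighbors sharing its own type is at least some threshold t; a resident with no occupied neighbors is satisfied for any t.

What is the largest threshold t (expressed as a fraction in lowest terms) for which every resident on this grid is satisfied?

Row 1: (1,3)Q 3/3 · (1,4)Q 4/4 · (1,5)Q 4/4 · (1,6)Q 3/3
Row 2: (2,1)P 1/1 · (2,3)Q 5/5 · (2,4)Q 6/6 · (2,6)Q 5/5 · (2,7)Q 4/4
Row 3: (3,1)P 2/2 · (3,3)Q 4/5 · (3,4)Q 5/5 · (3,6)Q 5/5 · (3,7)Q 4/4
Row 4: (4,2)P 1/3 · (4,3)Q 2/3 · (4,5)Q 3/3 · (4,6)Q 3/3
The smallest same-type fraction is 1/3 at (4,2), which reduces to 1/3. Any threshold above that leaves this resident unsatisfied.

1/3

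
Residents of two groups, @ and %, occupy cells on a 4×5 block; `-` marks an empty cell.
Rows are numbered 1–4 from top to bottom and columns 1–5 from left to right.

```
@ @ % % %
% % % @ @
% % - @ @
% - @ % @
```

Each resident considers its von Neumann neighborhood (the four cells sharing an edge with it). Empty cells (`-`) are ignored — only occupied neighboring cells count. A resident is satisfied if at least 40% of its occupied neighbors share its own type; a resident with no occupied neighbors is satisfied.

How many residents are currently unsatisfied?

(1,1)@ 1/2 ✓
(1,2)@ 1/3 ✗
(1,3)% 2/3 ✓
(1,4)% 2/3 ✓
(1,5)% 1/2 ✓
(2,1)% 2/3 ✓
(2,2)% 3/4 ✓
(2,3)% 2/3 ✓
(2,4)@ 2/4 ✓
(2,5)@ 2/3 ✓
(3,1)% 3/3 ✓
(3,2)% 2/2 ✓
(3,4)@ 2/3 ✓
(3,5)@ 3/3 ✓
(4,1)% 1/1 ✓
(4,3)@ 0/1 ✗
(4,4)% 0/3 ✗
(4,5)@ 1/2 ✓
Unsatisfied: (1,2), (4,3), (4,4) — 3 in total.

3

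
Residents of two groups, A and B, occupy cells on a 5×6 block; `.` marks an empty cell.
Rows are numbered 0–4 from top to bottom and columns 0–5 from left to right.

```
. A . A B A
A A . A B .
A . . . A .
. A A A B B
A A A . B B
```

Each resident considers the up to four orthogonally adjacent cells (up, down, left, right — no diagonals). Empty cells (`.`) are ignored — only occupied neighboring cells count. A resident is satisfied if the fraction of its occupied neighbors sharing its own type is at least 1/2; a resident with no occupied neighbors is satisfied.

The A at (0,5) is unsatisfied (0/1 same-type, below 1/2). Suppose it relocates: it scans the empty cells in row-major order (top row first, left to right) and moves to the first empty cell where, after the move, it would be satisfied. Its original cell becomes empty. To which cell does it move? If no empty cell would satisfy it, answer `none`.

(0,0)

Vacating (0,5). Empty cells in order:
  (0,0): 2/2 same-type → satisfied — stop here.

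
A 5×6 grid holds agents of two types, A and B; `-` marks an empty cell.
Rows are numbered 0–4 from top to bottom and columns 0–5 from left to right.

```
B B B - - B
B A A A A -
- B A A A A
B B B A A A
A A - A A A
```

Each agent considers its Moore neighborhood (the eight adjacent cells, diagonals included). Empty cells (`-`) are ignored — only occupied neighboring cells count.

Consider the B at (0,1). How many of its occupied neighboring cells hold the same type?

Occupied neighbors of (0,1): (0,0)=B, (0,2)=B, (1,0)=B, (1,1)=A, (1,2)=A.
Same type (B): 3 of 5.

3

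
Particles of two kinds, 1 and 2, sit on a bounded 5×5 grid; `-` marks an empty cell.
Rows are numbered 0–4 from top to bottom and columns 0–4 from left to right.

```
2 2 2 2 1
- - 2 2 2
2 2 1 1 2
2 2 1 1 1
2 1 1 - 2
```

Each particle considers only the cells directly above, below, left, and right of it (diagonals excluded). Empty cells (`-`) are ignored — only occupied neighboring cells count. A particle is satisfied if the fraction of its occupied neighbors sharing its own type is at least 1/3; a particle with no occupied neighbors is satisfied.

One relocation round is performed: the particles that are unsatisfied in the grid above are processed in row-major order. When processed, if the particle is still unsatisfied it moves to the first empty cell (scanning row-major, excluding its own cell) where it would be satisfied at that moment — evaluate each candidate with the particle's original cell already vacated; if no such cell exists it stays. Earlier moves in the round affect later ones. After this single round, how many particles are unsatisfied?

Initially unsatisfied (in order): (0,4), (4,4).
  (0,4) → (4,3).
  (4,4) → (0,4).
Resulting grid:
2 2 2 2 2
- - 2 2 2
2 2 1 1 2
2 2 1 1 1
2 1 1 1 -
All satisfied now.

0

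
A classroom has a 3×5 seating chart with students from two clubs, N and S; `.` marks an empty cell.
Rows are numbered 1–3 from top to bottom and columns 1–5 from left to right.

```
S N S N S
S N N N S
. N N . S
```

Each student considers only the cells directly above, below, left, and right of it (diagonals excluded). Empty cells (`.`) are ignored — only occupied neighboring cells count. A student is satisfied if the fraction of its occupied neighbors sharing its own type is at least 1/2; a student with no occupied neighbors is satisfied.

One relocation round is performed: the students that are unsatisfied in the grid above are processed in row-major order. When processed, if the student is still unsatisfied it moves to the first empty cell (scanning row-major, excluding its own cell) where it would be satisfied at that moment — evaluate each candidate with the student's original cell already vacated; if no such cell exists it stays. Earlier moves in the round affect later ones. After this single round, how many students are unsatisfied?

1

Initially unsatisfied (in order): (1,2), (1,3), (1,4).
  (1,2) → (3,1).
  (1,3) → (1,2).
  (1,4): now satisfied by earlier moves; stays.
Resulting grid:
S S . N S
S N N N S
N N N . S
Unsatisfied now: (2,1).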